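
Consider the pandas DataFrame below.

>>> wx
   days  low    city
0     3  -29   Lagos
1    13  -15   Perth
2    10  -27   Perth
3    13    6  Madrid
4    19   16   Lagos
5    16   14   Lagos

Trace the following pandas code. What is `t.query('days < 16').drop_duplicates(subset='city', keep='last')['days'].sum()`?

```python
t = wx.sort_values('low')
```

sort by low:
   days  low    city
0     3  -29   Lagos
2    10  -27   Perth
1    13  -15   Perth
3    13    6  Madrid
5    16   14   Lagos
4    19   16   Lagos
filter rows where days < 16:
   days  low    city
0     3  -29   Lagos
2    10  -27   Perth
1    13  -15   Perth
3    13    6  Madrid
drop duplicate city (keep=last):
   days  low    city
0     3  -29   Lagos
1    13  -15   Perth
3    13    6  Madrid
Taking the sum of column 'days' gives 29.

29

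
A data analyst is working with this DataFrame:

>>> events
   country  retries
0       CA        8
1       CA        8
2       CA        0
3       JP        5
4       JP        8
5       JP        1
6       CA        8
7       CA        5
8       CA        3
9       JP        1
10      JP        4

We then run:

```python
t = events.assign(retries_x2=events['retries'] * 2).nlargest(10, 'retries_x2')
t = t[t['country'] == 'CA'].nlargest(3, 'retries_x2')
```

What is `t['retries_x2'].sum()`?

add column retries_x2 = events['retries'] * 2:
   country  retries  retries_x2
0       CA        8          16
1       CA        8          16
2       CA        0           0
3       JP        5          10
4       JP        8          16
5       JP        1           2
6       CA        8          16
7       CA        5          10
8       CA        3           6
9       JP        1           2
10      JP        4           8
take 10 rows with largest retries_x2:
   country  retries  retries_x2
0       CA        8          16
1       CA        8          16
4       JP        8          16
6       CA        8          16
3       JP        5          10
7       CA        5          10
10      JP        4           8
8       CA        3           6
5       JP        1           2
9       JP        1           2
filter rows where country == 'CA':
  country  retries  retries_x2
0      CA        8          16
1      CA        8          16
6      CA        8          16
7      CA        5          10
8      CA        3           6
take 3 rows with largest retries_x2:
  country  retries  retries_x2
0      CA        8          16
1      CA        8          16
6      CA        8          16
Then the sum of column 'retries_x2': 48

48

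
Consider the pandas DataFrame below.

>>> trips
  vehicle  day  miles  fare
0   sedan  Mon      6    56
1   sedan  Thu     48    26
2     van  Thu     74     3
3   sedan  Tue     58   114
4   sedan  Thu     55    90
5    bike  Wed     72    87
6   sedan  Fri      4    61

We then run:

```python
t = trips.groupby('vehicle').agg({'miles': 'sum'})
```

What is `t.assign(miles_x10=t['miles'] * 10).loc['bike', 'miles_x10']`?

group by vehicle, sum of miles:
         miles
vehicle       
bike        72
sedan      171
van         74
add column miles_x10 = t['miles'] * 10:
         miles  miles_x10
vehicle                  
bike        72        720
sedan      171       1710
van         74        740
Hence 720.

720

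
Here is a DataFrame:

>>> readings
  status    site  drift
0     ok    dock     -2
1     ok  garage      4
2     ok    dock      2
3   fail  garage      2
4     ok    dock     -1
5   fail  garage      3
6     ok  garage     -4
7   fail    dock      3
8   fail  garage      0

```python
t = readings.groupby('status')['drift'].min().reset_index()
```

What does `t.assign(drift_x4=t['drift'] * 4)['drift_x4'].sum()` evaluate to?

group by status, min of drift:
status
fail    0
ok     -4
Name: drift, dtype: int64
reset_index():
  status  drift
0   fail      0
1     ok     -4
add column drift_x4 = t['drift'] * 4:
  status  drift  drift_x4
0   fail      0         0
1     ok     -4       -16

-16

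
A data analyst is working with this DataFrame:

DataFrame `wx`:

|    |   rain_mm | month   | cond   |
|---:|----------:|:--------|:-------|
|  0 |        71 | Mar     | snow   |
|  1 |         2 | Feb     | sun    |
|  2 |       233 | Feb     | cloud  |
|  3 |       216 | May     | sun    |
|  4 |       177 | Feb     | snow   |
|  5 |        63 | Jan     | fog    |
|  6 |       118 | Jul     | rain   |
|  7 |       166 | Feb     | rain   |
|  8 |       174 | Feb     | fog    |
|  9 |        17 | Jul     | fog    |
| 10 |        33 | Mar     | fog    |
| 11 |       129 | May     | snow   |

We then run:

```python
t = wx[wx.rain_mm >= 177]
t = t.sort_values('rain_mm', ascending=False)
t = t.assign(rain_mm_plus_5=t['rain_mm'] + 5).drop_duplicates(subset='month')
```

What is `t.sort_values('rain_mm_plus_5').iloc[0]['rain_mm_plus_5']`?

221

filter rows where rain_mm >= 177:
   rain_mm month   cond
2      233   Feb  cloud
3      216   May    sun
4      177   Feb   snow
sort by rain_mm descending:
   rain_mm month   cond
2      233   Feb  cloud
3      216   May    sun
4      177   Feb   snow
add column rain_mm_plus_5 = t['rain_mm'] + 5:
   rain_mm month   cond  rain_mm_plus_5
2      233   Feb  cloud             238
3      216   May    sun             221
4      177   Feb   snow             182
drop duplicate month (keep=first):
   rain_mm month   cond  rain_mm_plus_5
2      233   Feb  cloud             238
3      216   May    sun             221
sort by rain_mm_plus_5:
   rain_mm month   cond  rain_mm_plus_5
3      216   May    sun             221
2      233   Feb  cloud             238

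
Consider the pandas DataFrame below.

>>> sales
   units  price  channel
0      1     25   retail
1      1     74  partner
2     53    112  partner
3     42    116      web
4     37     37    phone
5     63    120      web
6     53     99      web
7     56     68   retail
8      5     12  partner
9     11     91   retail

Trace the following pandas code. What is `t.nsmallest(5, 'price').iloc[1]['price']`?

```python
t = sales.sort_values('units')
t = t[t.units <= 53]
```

sort by units:
   units  price  channel
0      1     25   retail
1      1     74  partner
8      5     12  partner
9     11     91   retail
4     37     37    phone
3     42    116      web
2     53    112  partner
6     53     99      web
7     56     68   retail
5     63    120      web
filter rows where units <= 53:
   units  price  channel
0      1     25   retail
1      1     74  partner
8      5     12  partner
9     11     91   retail
4     37     37    phone
3     42    116      web
2     53    112  partner
6     53     99      web
take 5 rows with smallest price:
   units  price  channel
8      5     12  partner
0      1     25   retail
4     37     37    phone
1      1     74  partner
9     11     91   retail
value at position 1, column 'price' → 25

25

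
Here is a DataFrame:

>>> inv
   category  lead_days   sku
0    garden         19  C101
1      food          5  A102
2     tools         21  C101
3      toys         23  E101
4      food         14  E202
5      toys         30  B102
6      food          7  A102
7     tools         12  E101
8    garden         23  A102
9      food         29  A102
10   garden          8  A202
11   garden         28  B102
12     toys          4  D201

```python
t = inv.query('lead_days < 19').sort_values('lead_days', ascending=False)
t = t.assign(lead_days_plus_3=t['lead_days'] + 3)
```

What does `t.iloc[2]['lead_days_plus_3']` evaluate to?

11

filter rows where lead_days < 19:
   category  lead_days   sku
1      food          5  A102
4      food         14  E202
6      food          7  A102
7     tools         12  E101
10   garden          8  A202
12     toys          4  D201
sort by lead_days descending:
   category  lead_days   sku
4      food         14  E202
7     tools         12  E101
10   garden          8  A202
6      food          7  A102
1      food          5  A102
12     toys          4  D201
add column lead_days_plus_3 = t['lead_days'] + 3:
   category  lead_days   sku  lead_days_plus_3
4      food         14  E202                17
7     tools         12  E101                15
10   garden          8  A202                11
6      food          7  A102                10
1      food          5  A102                 8
12     toys          4  D201                 7
Hence 11.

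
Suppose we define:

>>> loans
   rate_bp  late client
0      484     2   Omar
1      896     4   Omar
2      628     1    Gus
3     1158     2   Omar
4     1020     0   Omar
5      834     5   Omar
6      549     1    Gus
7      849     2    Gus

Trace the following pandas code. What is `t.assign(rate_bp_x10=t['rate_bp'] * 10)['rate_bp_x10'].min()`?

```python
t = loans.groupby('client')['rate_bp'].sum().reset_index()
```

20260

group by client, sum of rate_bp:
client
Gus     2026
Omar    4392
Name: rate_bp, dtype: int64
reset_index():
  client  rate_bp
0    Gus     2026
1   Omar     4392
add column rate_bp_x10 = t['rate_bp'] * 10:
  client  rate_bp  rate_bp_x10
0    Gus     2026        20260
1   Omar     4392        43920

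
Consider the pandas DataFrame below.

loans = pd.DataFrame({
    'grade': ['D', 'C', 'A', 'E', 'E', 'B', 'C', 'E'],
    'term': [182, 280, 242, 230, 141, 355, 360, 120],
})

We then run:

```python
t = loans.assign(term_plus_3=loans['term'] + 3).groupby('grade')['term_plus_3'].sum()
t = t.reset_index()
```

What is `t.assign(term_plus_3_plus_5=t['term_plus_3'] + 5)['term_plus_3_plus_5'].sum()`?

1959

add column term_plus_3 = loans['term'] + 3:
  grade  term  term_plus_3
0     D   182          185
1     C   280          283
2     A   242          245
3     E   230          233
4     E   141          144
5     B   355          358
6     C   360          363
7     E   120          123
group by grade, sum of term_plus_3:
grade
A    245
B    358
C    646
D    185
E    500
Name: term_plus_3, dtype: int64
reset_index():
  grade  term_plus_3
0     A          245
1     B          358
2     C          646
3     D          185
4     E          500
add column term_plus_3_plus_5 = t['term_plus_3'] + 5:
  grade  term_plus_3  term_plus_3_plus_5
0     A          245                 250
1     B          358                 363
2     C          646                 651
3     D          185                 190
4     E          500                 505
The sum of column 'term_plus_3_plus_5' is 1959.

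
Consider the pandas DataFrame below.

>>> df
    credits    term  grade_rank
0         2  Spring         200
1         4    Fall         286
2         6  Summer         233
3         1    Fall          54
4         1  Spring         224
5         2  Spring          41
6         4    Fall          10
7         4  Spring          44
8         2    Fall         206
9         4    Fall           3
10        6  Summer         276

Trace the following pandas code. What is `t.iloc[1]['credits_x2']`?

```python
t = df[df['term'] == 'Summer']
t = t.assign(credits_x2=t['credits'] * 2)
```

filter rows where term == 'Summer':
    credits    term  grade_rank
2         6  Summer         233
10        6  Summer         276
add column credits_x2 = t['credits'] * 2:
    credits    term  grade_rank  credits_x2
2         6  Summer         233          12
10        6  Summer         276          12

12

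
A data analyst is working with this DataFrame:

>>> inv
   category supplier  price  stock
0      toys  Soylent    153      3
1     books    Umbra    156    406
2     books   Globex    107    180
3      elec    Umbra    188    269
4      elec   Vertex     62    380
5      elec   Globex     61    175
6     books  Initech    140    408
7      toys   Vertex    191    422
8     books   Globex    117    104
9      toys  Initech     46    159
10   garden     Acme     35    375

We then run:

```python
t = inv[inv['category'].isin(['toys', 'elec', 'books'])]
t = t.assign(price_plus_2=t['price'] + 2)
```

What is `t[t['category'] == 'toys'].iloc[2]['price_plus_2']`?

48

filter rows where category in ['toys', 'elec', 'books']:
  category supplier  price  stock
0     toys  Soylent    153      3
1    books    Umbra    156    406
2    books   Globex    107    180
3     elec    Umbra    188    269
4     elec   Vertex     62    380
5     elec   Globex     61    175
6    books  Initech    140    408
7     toys   Vertex    191    422
8    books   Globex    117    104
9     toys  Initech     46    159
add column price_plus_2 = t['price'] + 2:
  category supplier  price  stock  price_plus_2
0     toys  Soylent    153      3           155
1    books    Umbra    156    406           158
2    books   Globex    107    180           109
3     elec    Umbra    188    269           190
4     elec   Vertex     62    380            64
5     elec   Globex     61    175            63
6    books  Initech    140    408           142
7     toys   Vertex    191    422           193
8    books   Globex    117    104           119
9     toys  Initech     46    159            48
filter rows where category == 'toys':
  category supplier  price  stock  price_plus_2
0     toys  Soylent    153      3           155
7     toys   Vertex    191    422           193
9     toys  Initech     46    159            48
Reading off the value at position 2, column 'price_plus_2', we get 48.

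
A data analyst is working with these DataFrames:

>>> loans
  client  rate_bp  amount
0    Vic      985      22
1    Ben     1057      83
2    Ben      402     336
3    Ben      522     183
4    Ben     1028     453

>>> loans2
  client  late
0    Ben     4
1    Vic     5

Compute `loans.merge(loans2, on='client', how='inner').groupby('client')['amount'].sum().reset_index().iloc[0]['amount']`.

1055

merge on 'client' (how='inner') → 5 rows:
  client  rate_bp  amount  late
0    Vic      985      22     5
1    Ben     1057      83     4
2    Ben      402     336     4
3    Ben      522     183     4
4    Ben     1028     453     4
group by client, sum of amount:
client
Ben    1055
Vic      22
Name: amount, dtype: int64
reset_index():
  client  amount
0    Ben    1055
1    Vic      22
Reading off the value at position 0, column 'amount', we get 1055.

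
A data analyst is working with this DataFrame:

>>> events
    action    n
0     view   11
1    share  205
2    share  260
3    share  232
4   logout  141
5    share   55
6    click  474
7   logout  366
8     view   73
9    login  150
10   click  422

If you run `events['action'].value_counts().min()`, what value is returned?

value_counts of action:
action
share     4
view      2
logout    2
click     2
login     1
Name: count, dtype: int64
The min of the resulting series is 1.

1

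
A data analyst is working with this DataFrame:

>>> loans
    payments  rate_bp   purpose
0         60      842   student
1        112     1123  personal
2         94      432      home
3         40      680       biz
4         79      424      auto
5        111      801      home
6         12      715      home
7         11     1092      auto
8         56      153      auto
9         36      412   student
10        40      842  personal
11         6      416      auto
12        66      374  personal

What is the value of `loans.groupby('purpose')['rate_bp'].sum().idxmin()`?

group by purpose, sum of rate_bp:
purpose
auto        2085
biz          680
home        1948
personal    2339
student     1254
Name: rate_bp, dtype: int64

biz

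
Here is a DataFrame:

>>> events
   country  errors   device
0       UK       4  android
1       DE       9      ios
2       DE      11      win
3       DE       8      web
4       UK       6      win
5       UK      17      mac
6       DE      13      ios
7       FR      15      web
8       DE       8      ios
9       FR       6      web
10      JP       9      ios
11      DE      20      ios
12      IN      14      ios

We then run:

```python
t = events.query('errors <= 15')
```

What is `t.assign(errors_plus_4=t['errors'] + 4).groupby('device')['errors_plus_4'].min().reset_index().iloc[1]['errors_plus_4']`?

filter rows where errors <= 15:
   country  errors   device
0       UK       4  android
1       DE       9      ios
2       DE      11      win
3       DE       8      web
4       UK       6      win
6       DE      13      ios
7       FR      15      web
8       DE       8      ios
9       FR       6      web
10      JP       9      ios
12      IN      14      ios
add column errors_plus_4 = t['errors'] + 4:
   country  errors   device  errors_plus_4
0       UK       4  android              8
1       DE       9      ios             13
2       DE      11      win             15
3       DE       8      web             12
4       UK       6      win             10
6       DE      13      ios             17
7       FR      15      web             19
8       DE       8      ios             12
9       FR       6      web             10
10      JP       9      ios             13
12      IN      14      ios             18
group by device, min of errors_plus_4:
device
android     8
ios        12
web        10
win        10
Name: errors_plus_4, dtype: int64
reset_index():
    device  errors_plus_4
0  android              8
1      ios             12
2      web             10
3      win             10
Finally, value at position 1, column 'errors_plus_4' = 12.

12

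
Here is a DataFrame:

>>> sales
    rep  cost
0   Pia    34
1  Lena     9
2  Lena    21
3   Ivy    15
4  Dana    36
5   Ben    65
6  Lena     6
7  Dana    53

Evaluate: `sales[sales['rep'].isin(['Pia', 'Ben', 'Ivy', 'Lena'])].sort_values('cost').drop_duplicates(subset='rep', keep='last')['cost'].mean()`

33.75

filter rows where rep in ['Pia', 'Ben', 'Ivy', 'Lena']:
    rep  cost
0   Pia    34
1  Lena     9
2  Lena    21
3   Ivy    15
5   Ben    65
6  Lena     6
sort by cost:
    rep  cost
6  Lena     6
1  Lena     9
3   Ivy    15
2  Lena    21
0   Pia    34
5   Ben    65
drop duplicate rep (keep=last):
    rep  cost
3   Ivy    15
2  Lena    21
0   Pia    34
5   Ben    65
Then the mean of column 'cost': 33.75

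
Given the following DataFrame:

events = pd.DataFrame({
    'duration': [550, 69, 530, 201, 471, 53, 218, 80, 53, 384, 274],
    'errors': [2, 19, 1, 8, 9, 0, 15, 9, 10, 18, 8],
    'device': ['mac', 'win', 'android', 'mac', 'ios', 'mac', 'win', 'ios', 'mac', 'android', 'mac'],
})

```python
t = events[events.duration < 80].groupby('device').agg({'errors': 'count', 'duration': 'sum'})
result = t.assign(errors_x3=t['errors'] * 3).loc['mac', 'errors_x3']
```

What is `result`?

filter rows where duration < 80:
   duration  errors device
1        69      19    win
5        53       0    mac
8        53      10    mac
group by device: count(errors), sum(duration):
        errors  duration
device                  
mac          2       106
win          1        69
add column errors_x3 = t['errors'] * 3:
        errors  duration  errors_x3
device                             
mac          2       106          6
win          1        69          3
value at row 'mac', column 'errors_x3' → 6

6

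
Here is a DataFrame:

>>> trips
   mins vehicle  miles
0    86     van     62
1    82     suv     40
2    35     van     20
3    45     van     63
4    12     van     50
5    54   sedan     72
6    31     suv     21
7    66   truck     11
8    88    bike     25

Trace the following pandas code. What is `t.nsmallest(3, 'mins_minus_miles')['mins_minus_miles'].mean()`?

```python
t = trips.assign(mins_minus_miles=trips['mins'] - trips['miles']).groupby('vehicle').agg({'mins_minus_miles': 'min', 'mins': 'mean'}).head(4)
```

add column mins_minus_miles = trips['mins'] - trips['miles']:
   mins vehicle  miles  mins_minus_miles
0    86     van     62                24
1    82     suv     40                42
2    35     van     20                15
3    45     van     63               -18
4    12     van     50               -38
5    54   sedan     72               -18
6    31     suv     21                10
7    66   truck     11                55
8    88    bike     25                63
group by vehicle: min(mins_minus_miles), mean(mins):
         mins_minus_miles  mins
vehicle                        
bike                   63  88.0
sedan                 -18  54.0
suv                    10  56.5
truck                  55  66.0
van                   -38  44.5
take first 4 rows:
         mins_minus_miles  mins
vehicle                        
bike                   63  88.0
sedan                 -18  54.0
suv                    10  56.5
truck                  55  66.0
take 3 rows with smallest mins_minus_miles:
         mins_minus_miles  mins
vehicle                        
sedan                 -18  54.0
suv                    10  56.5
truck                  55  66.0
So mean() = 15.6666666667.

15.6666666667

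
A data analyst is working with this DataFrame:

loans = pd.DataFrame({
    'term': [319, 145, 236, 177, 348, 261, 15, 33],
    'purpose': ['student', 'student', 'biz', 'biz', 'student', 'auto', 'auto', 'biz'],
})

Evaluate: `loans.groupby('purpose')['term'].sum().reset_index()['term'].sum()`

1534

group by purpose, sum of term:
purpose
auto       276
biz        446
student    812
Name: term, dtype: int64
reset_index():
   purpose  term
0     auto   276
1      biz   446
2  student   812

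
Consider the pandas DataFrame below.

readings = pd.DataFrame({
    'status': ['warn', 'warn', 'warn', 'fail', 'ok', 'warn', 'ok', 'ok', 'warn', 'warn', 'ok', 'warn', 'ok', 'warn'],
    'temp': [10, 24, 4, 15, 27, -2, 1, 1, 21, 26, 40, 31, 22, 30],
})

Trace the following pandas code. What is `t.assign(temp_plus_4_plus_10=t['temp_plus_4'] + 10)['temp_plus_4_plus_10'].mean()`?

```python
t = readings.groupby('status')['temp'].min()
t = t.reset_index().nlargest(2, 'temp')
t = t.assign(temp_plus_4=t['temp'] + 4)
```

group by status, min of temp:
status
fail    15
ok       1
warn    -2
Name: temp, dtype: int64
reset_index():
  status  temp
0   fail    15
1     ok     1
2   warn    -2
take 2 rows with largest temp:
  status  temp
0   fail    15
1     ok     1
add column temp_plus_4 = t['temp'] + 4:
  status  temp  temp_plus_4
0   fail    15           19
1     ok     1            5
add column temp_plus_4_plus_10 = t['temp_plus_4'] + 10:
  status  temp  temp_plus_4  temp_plus_4_plus_10
0   fail    15           19                   29
1     ok     1            5                   15

22.0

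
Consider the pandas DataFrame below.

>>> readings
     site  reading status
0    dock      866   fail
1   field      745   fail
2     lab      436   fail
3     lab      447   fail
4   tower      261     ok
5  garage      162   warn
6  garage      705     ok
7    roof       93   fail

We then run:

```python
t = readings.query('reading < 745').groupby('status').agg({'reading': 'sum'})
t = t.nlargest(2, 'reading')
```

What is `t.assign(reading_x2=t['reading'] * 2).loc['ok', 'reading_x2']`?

filter rows where reading < 745:
     site  reading status
2     lab      436   fail
3     lab      447   fail
4   tower      261     ok
5  garage      162   warn
6  garage      705     ok
7    roof       93   fail
group by status, sum of reading:
        reading
status         
fail        976
ok          966
warn        162
take 2 rows with largest reading:
        reading
status         
fail        976
ok          966
add column reading_x2 = t['reading'] * 2:
        reading  reading_x2
status                     
fail        976        1952
ok          966        1932
Then the value at row 'ok', column 'reading_x2': 1932

1932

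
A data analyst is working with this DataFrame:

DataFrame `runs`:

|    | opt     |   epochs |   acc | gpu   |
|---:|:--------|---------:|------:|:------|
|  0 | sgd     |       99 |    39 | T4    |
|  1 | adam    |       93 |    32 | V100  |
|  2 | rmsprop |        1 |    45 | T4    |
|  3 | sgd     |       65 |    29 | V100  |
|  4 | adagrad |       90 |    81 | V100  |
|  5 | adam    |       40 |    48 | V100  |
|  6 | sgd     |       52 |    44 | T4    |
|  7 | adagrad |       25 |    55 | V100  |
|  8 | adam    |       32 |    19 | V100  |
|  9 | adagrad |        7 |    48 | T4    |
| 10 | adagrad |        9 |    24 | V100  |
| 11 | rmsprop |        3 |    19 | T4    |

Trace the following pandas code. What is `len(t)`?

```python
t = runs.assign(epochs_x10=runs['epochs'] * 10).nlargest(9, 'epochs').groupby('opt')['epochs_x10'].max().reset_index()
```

3

add column epochs_x10 = runs['epochs'] * 10:
        opt  epochs  acc   gpu  epochs_x10
0       sgd      99   39    T4         990
1      adam      93   32  V100         930
2   rmsprop       1   45    T4          10
3       sgd      65   29  V100         650
4   adagrad      90   81  V100         900
5      adam      40   48  V100         400
6       sgd      52   44    T4         520
7   adagrad      25   55  V100         250
8      adam      32   19  V100         320
9   adagrad       7   48    T4          70
10  adagrad       9   24  V100          90
11  rmsprop       3   19    T4          30
take 9 rows with largest epochs:
        opt  epochs  acc   gpu  epochs_x10
0       sgd      99   39    T4         990
1      adam      93   32  V100         930
4   adagrad      90   81  V100         900
3       sgd      65   29  V100         650
6       sgd      52   44    T4         520
5      adam      40   48  V100         400
8      adam      32   19  V100         320
7   adagrad      25   55  V100         250
10  adagrad       9   24  V100          90
group by opt, max of epochs_x10:
opt
adagrad    900
adam       930
sgd        990
Name: epochs_x10, dtype: int64
reset_index():
       opt  epochs_x10
0  adagrad         900
1     adam         930
2      sgd         990
The number of rows is 3.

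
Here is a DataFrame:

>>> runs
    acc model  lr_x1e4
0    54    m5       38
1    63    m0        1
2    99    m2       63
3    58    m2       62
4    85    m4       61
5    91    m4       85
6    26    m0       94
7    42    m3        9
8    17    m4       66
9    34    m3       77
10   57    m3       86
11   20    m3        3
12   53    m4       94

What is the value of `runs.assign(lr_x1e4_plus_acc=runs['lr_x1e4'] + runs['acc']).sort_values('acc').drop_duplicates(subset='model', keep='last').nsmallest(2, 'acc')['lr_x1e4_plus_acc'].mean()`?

add column lr_x1e4_plus_acc = runs['lr_x1e4'] + runs['acc']:
    acc model  lr_x1e4  lr_x1e4_plus_acc
0    54    m5       38                92
1    63    m0        1                64
2    99    m2       63               162
3    58    m2       62               120
4    85    m4       61               146
5    91    m4       85               176
6    26    m0       94               120
7    42    m3        9                51
8    17    m4       66                83
9    34    m3       77               111
10   57    m3       86               143
11   20    m3        3                23
12   53    m4       94               147
sort by acc:
    acc model  lr_x1e4  lr_x1e4_plus_acc
8    17    m4       66                83
11   20    m3        3                23
6    26    m0       94               120
9    34    m3       77               111
7    42    m3        9                51
12   53    m4       94               147
0    54    m5       38                92
10   57    m3       86               143
3    58    m2       62               120
1    63    m0        1                64
4    85    m4       61               146
5    91    m4       85               176
2    99    m2       63               162
drop duplicate model (keep=last):
    acc model  lr_x1e4  lr_x1e4_plus_acc
0    54    m5       38                92
10   57    m3       86               143
1    63    m0        1                64
5    91    m4       85               176
2    99    m2       63               162
take 2 rows with smallest acc:
    acc model  lr_x1e4  lr_x1e4_plus_acc
0    54    m5       38                92
10   57    m3       86               143
The mean of column 'lr_x1e4_plus_acc' is 117.5.

117.5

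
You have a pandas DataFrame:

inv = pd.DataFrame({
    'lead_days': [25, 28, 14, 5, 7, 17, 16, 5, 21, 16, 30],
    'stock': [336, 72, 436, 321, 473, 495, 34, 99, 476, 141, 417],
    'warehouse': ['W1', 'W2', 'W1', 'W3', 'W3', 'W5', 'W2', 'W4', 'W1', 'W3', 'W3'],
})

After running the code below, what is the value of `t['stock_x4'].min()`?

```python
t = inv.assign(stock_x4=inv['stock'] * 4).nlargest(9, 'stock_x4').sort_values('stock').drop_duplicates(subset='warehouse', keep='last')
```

396

add column stock_x4 = inv['stock'] * 4:
    lead_days  stock warehouse  stock_x4
0          25    336        W1      1344
1          28     72        W2       288
2          14    436        W1      1744
3           5    321        W3      1284
4           7    473        W3      1892
5          17    495        W5      1980
6          16     34        W2       136
7           5     99        W4       396
8          21    476        W1      1904
9          16    141        W3       564
10         30    417        W3      1668
take 9 rows with largest stock_x4:
    lead_days  stock warehouse  stock_x4
5          17    495        W5      1980
8          21    476        W1      1904
4           7    473        W3      1892
2          14    436        W1      1744
10         30    417        W3      1668
0          25    336        W1      1344
3           5    321        W3      1284
9          16    141        W3       564
7           5     99        W4       396
sort by stock:
    lead_days  stock warehouse  stock_x4
7           5     99        W4       396
9          16    141        W3       564
3           5    321        W3      1284
0          25    336        W1      1344
10         30    417        W3      1668
2          14    436        W1      1744
4           7    473        W3      1892
8          21    476        W1      1904
5          17    495        W5      1980
drop duplicate warehouse (keep=last):
   lead_days  stock warehouse  stock_x4
7          5     99        W4       396
4          7    473        W3      1892
8         21    476        W1      1904
5         17    495        W5      1980
Taking the min of column 'stock_x4' gives 396.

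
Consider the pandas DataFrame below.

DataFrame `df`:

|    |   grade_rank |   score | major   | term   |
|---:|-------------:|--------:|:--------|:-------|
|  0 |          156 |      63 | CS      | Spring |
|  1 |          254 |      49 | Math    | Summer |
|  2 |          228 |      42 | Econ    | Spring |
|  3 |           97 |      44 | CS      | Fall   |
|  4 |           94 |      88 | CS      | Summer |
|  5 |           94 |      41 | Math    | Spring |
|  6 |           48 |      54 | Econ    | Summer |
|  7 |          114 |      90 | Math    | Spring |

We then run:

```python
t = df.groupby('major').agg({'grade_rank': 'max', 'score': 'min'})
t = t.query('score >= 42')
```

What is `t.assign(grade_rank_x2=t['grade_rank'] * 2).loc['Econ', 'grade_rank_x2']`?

group by major: max(grade_rank), min(score):
       grade_rank  score
major                   
CS            156     44
Econ          228     42
Math          254     41
filter rows where score >= 42:
       grade_rank  score
major                   
CS            156     44
Econ          228     42
add column grade_rank_x2 = t['grade_rank'] * 2:
       grade_rank  score  grade_rank_x2
major                                  
CS            156     44            312
Econ          228     42            456
Reading off the value at row 'Econ', column 'grade_rank_x2', we get 456.

456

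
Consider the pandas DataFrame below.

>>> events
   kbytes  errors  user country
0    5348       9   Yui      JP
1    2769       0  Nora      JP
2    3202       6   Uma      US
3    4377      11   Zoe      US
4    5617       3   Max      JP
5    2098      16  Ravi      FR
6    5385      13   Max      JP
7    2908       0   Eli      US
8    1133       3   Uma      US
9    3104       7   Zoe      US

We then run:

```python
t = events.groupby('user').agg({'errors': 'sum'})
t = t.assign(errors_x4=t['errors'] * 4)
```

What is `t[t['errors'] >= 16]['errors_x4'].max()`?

group by user, sum of errors:
      errors
user        
Eli        0
Max       16
Nora       0
Ravi      16
Uma        9
Yui        9
Zoe       18
add column errors_x4 = t['errors'] * 4:
      errors  errors_x4
user                   
Eli        0          0
Max       16         64
Nora       0          0
Ravi      16         64
Uma        9         36
Yui        9         36
Zoe       18         72
filter rows where errors >= 16:
      errors  errors_x4
user                   
Max       16         64
Ravi      16         64
Zoe       18         72

72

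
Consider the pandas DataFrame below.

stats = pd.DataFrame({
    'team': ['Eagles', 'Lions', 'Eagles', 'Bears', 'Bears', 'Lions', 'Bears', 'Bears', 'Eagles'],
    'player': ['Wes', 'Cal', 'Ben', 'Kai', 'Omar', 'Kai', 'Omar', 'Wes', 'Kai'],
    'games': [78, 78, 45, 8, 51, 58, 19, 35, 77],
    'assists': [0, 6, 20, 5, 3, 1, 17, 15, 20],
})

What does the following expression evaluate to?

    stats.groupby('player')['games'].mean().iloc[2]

47.6666666667

group by player, mean of games:
player
Ben     45.000000
Cal     78.000000
Kai     47.666667
Omar    35.000000
Wes     56.500000
Name: games, dtype: float64
Finally, value at position 2 = 47.6666666667.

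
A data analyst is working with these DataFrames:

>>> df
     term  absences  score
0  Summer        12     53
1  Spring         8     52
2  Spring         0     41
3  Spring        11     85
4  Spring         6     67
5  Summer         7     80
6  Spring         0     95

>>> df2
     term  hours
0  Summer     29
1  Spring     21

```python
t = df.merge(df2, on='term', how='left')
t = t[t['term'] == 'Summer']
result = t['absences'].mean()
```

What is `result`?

9.5

merge on 'term' (how='left') → 7 rows:
     term  absences  score  hours
0  Summer        12     53     29
1  Spring         8     52     21
2  Spring         0     41     21
3  Spring        11     85     21
4  Spring         6     67     21
5  Summer         7     80     29
6  Spring         0     95     21
filter rows where term == 'Summer':
     term  absences  score  hours
0  Summer        12     53     29
5  Summer         7     80     29
Hence 9.5.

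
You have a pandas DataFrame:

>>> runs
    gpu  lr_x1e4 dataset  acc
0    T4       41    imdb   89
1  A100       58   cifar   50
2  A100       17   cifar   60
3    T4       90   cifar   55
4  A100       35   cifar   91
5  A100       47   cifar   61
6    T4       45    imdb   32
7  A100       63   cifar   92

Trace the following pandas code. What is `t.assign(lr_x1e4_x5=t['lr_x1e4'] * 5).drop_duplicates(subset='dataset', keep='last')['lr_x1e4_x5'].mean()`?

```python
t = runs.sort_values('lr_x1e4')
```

337.5

sort by lr_x1e4:
    gpu  lr_x1e4 dataset  acc
2  A100       17   cifar   60
4  A100       35   cifar   91
0    T4       41    imdb   89
6    T4       45    imdb   32
5  A100       47   cifar   61
1  A100       58   cifar   50
7  A100       63   cifar   92
3    T4       90   cifar   55
add column lr_x1e4_x5 = t['lr_x1e4'] * 5:
    gpu  lr_x1e4 dataset  acc  lr_x1e4_x5
2  A100       17   cifar   60          85
4  A100       35   cifar   91         175
0    T4       41    imdb   89         205
6    T4       45    imdb   32         225
5  A100       47   cifar   61         235
1  A100       58   cifar   50         290
7  A100       63   cifar   92         315
3    T4       90   cifar   55         450
drop duplicate dataset (keep=last):
  gpu  lr_x1e4 dataset  acc  lr_x1e4_x5
6  T4       45    imdb   32         225
3  T4       90   cifar   55         450
The mean of column 'lr_x1e4_x5' is 337.5.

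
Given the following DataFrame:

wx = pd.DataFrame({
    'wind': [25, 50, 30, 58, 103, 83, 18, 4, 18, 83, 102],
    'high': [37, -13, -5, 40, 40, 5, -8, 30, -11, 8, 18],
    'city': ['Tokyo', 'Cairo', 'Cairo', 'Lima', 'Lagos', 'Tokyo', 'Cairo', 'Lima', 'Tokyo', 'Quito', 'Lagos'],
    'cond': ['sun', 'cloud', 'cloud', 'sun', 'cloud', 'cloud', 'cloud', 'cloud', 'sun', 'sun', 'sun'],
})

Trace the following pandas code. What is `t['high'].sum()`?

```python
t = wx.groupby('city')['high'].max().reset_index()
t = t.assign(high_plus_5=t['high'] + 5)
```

group by city, max of high:
city
Cairo    -5
Lagos    40
Lima     40
Quito     8
Tokyo    37
Name: high, dtype: int64
reset_index():
    city  high
0  Cairo    -5
1  Lagos    40
2   Lima    40
3  Quito     8
4  Tokyo    37
add column high_plus_5 = t['high'] + 5:
    city  high  high_plus_5
0  Cairo    -5            0
1  Lagos    40           45
2   Lima    40           45
3  Quito     8           13
4  Tokyo    37           42
Then the sum of column 'high': 120

120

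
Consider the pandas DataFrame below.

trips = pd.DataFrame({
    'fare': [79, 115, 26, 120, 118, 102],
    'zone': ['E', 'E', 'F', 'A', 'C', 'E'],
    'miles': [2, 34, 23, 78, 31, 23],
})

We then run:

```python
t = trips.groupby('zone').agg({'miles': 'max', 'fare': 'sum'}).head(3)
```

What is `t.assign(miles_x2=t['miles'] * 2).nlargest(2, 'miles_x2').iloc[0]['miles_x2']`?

group by zone: max(miles), sum(fare):
      miles  fare
zone             
A        78   120
C        31   118
E        34   296
F        23    26
take first 3 rows:
      miles  fare
zone             
A        78   120
C        31   118
E        34   296
add column miles_x2 = t['miles'] * 2:
      miles  fare  miles_x2
zone                       
A        78   120       156
C        31   118        62
E        34   296        68
take 2 rows with largest miles_x2:
      miles  fare  miles_x2
zone                       
A        78   120       156
E        34   296        68
Hence 156.

156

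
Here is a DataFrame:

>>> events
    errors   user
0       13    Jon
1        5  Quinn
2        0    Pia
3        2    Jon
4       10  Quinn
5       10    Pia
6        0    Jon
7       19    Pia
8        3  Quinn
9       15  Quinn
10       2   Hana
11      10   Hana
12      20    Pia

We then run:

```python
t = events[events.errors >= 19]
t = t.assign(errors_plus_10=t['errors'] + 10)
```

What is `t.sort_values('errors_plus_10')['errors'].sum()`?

filter rows where errors >= 19:
    errors user
7       19  Pia
12      20  Pia
add column errors_plus_10 = t['errors'] + 10:
    errors user  errors_plus_10
7       19  Pia              29
12      20  Pia              30
sort by errors_plus_10:
    errors user  errors_plus_10
7       19  Pia              29
12      20  Pia              30
So sum() = 39.

39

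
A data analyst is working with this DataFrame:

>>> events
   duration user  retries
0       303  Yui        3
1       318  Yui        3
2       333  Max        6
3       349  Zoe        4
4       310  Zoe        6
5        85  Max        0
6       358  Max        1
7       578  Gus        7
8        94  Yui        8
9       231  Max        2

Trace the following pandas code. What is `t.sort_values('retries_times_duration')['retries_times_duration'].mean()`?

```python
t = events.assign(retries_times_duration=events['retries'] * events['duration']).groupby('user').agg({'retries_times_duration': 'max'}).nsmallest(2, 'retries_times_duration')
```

add column retries_times_duration = events['retries'] * events['duration']:
   duration user  retries  retries_times_duration
0       303  Yui        3                     909
1       318  Yui        3                     954
2       333  Max        6                    1998
3       349  Zoe        4                    1396
4       310  Zoe        6                    1860
5        85  Max        0                       0
6       358  Max        1                     358
7       578  Gus        7                    4046
8        94  Yui        8                     752
9       231  Max        2                     462
group by user, max of retries_times_duration:
      retries_times_duration
user                        
Gus                     4046
Max                     1998
Yui                      954
Zoe                     1860
take 2 rows with smallest retries_times_duration:
      retries_times_duration
user                        
Yui                      954
Zoe                     1860
sort by retries_times_duration:
      retries_times_duration
user                        
Yui                      954
Zoe                     1860
So mean() = 1407.0.

1407.0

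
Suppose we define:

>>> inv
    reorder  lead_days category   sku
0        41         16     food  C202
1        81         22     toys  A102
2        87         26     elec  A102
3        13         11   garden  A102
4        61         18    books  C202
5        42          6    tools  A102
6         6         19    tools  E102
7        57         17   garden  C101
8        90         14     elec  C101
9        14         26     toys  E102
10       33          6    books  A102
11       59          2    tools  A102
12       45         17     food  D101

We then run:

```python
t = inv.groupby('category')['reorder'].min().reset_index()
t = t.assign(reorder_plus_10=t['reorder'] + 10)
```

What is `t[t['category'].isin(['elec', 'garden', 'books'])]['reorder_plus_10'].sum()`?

group by category, min of reorder:
category
books     33
elec      87
food      41
garden    13
tools      6
toys      14
Name: reorder, dtype: int64
reset_index():
  category  reorder
0    books       33
1     elec       87
2     food       41
3   garden       13
4    tools        6
5     toys       14
add column reorder_plus_10 = t['reorder'] + 10:
  category  reorder  reorder_plus_10
0    books       33               43
1     elec       87               97
2     food       41               51
3   garden       13               23
4    tools        6               16
5     toys       14               24
filter rows where category in ['elec', 'garden', 'books']:
  category  reorder  reorder_plus_10
0    books       33               43
1     elec       87               97
3   garden       13               23
So sum() = 163.

163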